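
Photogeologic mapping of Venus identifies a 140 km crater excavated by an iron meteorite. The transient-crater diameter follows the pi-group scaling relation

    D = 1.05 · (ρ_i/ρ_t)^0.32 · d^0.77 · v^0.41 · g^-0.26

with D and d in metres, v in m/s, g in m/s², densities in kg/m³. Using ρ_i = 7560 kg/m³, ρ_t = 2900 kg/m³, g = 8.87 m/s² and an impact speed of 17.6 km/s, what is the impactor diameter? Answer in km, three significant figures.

d ≈ 34.9 km

Rearranging for d: d = [D / (1.05 · (7560/2900)^0.32 · 17600^0.41 · 8.87^-0.26)]^(1/0.77).
D = 140000 m.
(7560/2900)^0.32 = 1.359
17600^0.41 = 55.04
8.87^-0.26 = 0.5669
Denominator = 1.05 × 1.359 × 55.04 × 0.5669 = 44.52
D / 44.52 = 140000 / 44.52 = 3145
d = 3145^(1/0.77) = 3145^1.2987 = 34863 m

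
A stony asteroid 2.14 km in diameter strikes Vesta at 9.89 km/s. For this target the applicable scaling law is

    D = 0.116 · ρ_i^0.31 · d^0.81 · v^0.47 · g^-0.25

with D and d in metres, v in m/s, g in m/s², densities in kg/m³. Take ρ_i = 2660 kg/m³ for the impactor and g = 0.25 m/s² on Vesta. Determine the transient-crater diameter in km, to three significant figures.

D ≈ 71.1 km

In SI units: d = 2140 m, v = 9890 m/s.
ρ_i^0.31 = 2660^0.31 = 11.53
d^0.81 = 2140^0.81 = 498.5
v^0.47 = 9890^0.47 = 75.46
g^-0.25 = 0.25^-0.25 = 1.414
D = 0.116 × 11.53 × 498.5 × 75.46 × 1.414 = 71141 m
   = 71.14 km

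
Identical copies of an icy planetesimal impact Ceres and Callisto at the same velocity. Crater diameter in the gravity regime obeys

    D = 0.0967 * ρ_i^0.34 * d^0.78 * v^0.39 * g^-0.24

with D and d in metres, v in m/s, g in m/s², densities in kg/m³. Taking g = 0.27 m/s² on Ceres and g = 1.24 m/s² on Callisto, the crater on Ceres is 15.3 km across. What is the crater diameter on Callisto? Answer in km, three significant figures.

All impactor-dependent factors cancel in the ratio, leaving D_Callisto/D_Ceres = (g_Callisto/g_Ceres)^-0.24.
(1.24/0.27)^-0.24 = 4.593^-0.24 = 0.6936
D_Callisto = 0.6936 × 15.3 km = 10.6 km

D ≈ 10.6 km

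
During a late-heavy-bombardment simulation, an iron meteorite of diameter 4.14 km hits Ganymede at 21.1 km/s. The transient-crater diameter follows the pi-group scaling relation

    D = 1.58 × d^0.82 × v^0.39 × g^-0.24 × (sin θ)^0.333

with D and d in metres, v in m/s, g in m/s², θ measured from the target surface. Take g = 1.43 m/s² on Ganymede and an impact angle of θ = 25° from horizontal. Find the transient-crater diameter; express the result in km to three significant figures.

In SI units: d = 4140 m, v = 21100 m/s.
d^0.82 = 4140^0.82 = 924.6
v^0.39 = 21100^0.39 = 48.58
g^-0.24 = 1.43^-0.24 = 0.9177
(sin 25°)^0.333 = 0.4226^0.333 = 0.7506
D = 1.58 × 924.6 × 48.58 × 0.9177 × 0.7506 = 48885 m
   = 48.89 km

D ≈ 48.9 km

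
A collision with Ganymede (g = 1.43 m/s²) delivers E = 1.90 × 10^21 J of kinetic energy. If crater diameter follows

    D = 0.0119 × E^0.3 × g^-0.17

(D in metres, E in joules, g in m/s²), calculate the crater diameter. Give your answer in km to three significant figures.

D ≈ 27.1 km

E^0.3 = (1.90 × 10^21)^0.3 = 2.419 × 10^6
g^-0.17 = 1.43^-0.17 = 0.9410
D = 0.0119 × 2.419 × 10^6 × 0.9410 = 27088 m
   = 27.09 km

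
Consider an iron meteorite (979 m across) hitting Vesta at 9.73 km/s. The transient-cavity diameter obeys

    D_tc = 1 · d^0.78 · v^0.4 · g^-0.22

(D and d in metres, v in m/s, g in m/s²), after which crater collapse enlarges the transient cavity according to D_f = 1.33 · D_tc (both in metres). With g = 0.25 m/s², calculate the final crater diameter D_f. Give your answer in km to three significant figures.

D_f ≈ 15.3 km

v = 9730 m/s.
d^0.78 = 979^0.78 = 215.2
v^0.4 = 9730^0.4 = 39.38
g^-0.22 = 0.25^-0.22 = 1.357
D_tc = 1 × 215.2 × 39.38 × 1.357 = 11500 m
D_f = 1.33 × 11500 = 15295 m
     = 15.29 km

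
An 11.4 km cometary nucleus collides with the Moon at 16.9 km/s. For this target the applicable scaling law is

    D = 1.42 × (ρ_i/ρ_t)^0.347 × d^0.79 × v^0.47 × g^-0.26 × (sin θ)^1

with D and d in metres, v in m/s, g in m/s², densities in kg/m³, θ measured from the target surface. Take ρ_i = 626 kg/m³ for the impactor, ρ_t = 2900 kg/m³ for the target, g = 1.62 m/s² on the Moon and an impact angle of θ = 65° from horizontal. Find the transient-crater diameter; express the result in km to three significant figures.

D ≈ 104 km

In SI units: d = 11400 m, v = 16900 m/s.
(ρ_i/ρ_t)^0.347 = (626/2900)^0.347 = 0.5874
d^0.79 = 11400^0.79 = 1603
v^0.47 = 16900^0.47 = 97.07
g^-0.26 = 1.62^-0.26 = 0.8821
(sin 65°)^1 = 0.9063^1 = 0.9063
D = 1.42 × 0.5874 × 1603 × 97.07 × 0.8821 × 0.9063 = 1.038 × 10^5 m
   = 103.8 km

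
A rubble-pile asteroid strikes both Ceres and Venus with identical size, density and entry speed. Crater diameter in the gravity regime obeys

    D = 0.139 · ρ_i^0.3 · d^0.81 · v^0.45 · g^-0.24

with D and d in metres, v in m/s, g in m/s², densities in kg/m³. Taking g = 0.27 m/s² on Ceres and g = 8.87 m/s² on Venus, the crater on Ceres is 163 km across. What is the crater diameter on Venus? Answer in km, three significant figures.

D ≈ 70.5 km

All impactor-dependent factors cancel in the ratio, leaving D_Venus/D_Ceres = (g_Venus/g_Ceres)^-0.24.
(8.87/0.27)^-0.24 = 32.85^-0.24 = 0.4325
D_Venus = 0.4325 × 163 km = 70.5 km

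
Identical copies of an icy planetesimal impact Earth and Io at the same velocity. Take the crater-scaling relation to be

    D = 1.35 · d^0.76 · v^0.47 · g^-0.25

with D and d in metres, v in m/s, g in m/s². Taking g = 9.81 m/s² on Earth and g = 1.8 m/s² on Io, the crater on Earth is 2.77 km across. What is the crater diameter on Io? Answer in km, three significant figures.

All impactor-dependent factors cancel in the ratio, leaving D_Io/D_Earth = (g_Io/g_Earth)^-0.25.
(1.8/9.81)^-0.25 = 0.1835^-0.25 = 1.528
D_Io = 1.528 × 2.77 km = 4.23 km

D ≈ 4.23 km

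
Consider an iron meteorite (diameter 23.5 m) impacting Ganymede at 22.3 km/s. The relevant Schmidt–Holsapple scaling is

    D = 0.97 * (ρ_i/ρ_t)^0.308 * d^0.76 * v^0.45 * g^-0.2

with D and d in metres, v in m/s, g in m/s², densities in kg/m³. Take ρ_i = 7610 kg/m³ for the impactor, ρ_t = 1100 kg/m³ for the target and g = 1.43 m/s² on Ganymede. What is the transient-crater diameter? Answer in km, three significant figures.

In SI units: v = 22300 m/s.
(ρ_i/ρ_t)^0.308 = (7610/1100)^0.308 = 1.814
d^0.76 = 23.5^0.76 = 11.02
v^0.45 = 22300^0.45 = 90.52
g^-0.2 = 1.43^-0.2 = 0.9310
D = 0.97 × 1.814 × 11.02 × 90.52 × 0.9310 = 1634 m
   = 1.634 km

D ≈ 1.63 km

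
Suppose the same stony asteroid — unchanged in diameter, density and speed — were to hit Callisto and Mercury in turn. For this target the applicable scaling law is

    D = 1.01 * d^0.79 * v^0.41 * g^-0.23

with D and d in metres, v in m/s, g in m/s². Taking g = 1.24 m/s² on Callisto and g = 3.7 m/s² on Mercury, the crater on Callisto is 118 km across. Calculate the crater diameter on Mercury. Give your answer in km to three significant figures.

D ≈ 91.8 km

All impactor-dependent factors cancel in the ratio, leaving D_Mercury/D_Callisto = (g_Mercury/g_Callisto)^-0.23.
(3.7/1.24)^-0.23 = 2.984^-0.23 = 0.7777
D_Mercury = 0.7777 × 118 km = 91.8 km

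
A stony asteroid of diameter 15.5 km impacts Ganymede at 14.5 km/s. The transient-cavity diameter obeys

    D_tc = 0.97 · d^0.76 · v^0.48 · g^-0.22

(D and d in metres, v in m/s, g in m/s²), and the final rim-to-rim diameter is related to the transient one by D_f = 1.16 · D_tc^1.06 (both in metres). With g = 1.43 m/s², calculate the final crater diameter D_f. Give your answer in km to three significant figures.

In SI: d = 15500 m, v = 14500 m/s.
d^0.76 = 15500^0.76 = 1530
v^0.48 = 14500^0.48 = 99.42
g^-0.22 = 1.43^-0.22 = 0.9243
D_tc = 0.97 × 1530 × 99.42 × 0.9243 = 1.364 × 10^5 m
D_f = 1.16 × (1.364 × 10^5)^1.06 = 3.216 × 10^5 m
     = 321.6 km

D_f ≈ 322 km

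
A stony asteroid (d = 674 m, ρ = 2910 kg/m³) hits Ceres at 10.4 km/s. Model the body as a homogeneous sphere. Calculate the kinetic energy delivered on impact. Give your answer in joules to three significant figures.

E ≈ 2.52 × 10^19 J

v = 10400 m/s.
Mass m = (π/6) ρ d³ = (π/6) × 2910 × (674)³ = 4.665 × 10^11 kg
E = ½ m v² = 0.5 × 4.665 × 10^11 × (10400)² = 2.523 × 10^19 J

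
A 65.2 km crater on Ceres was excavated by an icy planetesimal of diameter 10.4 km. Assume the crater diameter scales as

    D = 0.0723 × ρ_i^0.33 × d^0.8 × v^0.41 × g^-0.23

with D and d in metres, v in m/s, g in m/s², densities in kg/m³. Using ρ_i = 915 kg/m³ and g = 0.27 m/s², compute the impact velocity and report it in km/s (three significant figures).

v ≈ 9.64 km/s

Rearranging for v: v = [D / (0.0723 · 915^0.33 · 10400^0.8 · 0.27^-0.23)]^(1/0.41).
D = 65200 m.
915^0.33 = 9.490
10400^0.8 = 1635
0.27^-0.23 = 1.351
Denominator = 0.0723 × 9.490 × 1635 × 1.351 = 1516
D / 1516 = 65200 / 1516 = 43.01
v = 43.01^(1/0.41) = 43.01^2.439 = 9644 m/s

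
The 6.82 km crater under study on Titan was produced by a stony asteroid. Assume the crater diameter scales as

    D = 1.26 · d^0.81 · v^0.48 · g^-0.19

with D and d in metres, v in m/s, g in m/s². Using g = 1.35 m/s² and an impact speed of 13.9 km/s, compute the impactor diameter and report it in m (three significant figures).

Rearranging for d: d = [D / (1.26 · 13900^0.48 · 1.35^-0.19)]^(1/0.81).
D = 6820 m.
13900^0.48 = 97.42
1.35^-0.19 = 0.9446
Denominator = 1.26 × 97.42 × 0.9446 = 115.9
D / 115.9 = 6820 / 115.9 = 58.84
d = 58.84^(1/0.81) = 58.84^1.2346 = 153.1 m

d ≈ 153 m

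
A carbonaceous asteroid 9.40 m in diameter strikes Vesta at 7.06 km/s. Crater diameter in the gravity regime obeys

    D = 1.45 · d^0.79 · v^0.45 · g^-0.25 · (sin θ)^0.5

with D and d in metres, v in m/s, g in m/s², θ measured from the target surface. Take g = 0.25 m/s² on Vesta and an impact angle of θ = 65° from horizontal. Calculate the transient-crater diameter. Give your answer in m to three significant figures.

D ≈ 618 m

In SI units: v = 7060 m/s.
d^0.79 = 9.4^0.79 = 5.872
v^0.45 = 7060^0.45 = 53.95
g^-0.25 = 0.25^-0.25 = 1.414
(sin 65°)^0.5 = 0.9063^0.5 = 0.9520
D = 1.45 × 5.872 × 53.95 × 1.414 × 0.9520 = 618.3 m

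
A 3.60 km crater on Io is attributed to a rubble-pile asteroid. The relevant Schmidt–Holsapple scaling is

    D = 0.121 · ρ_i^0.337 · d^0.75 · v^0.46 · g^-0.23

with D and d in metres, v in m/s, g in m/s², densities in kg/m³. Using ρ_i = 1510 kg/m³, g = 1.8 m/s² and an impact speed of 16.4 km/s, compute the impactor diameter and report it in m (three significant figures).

Rearranging for d: d = [D / (0.121 · 1510^0.337 · 16400^0.46 · 1.8^-0.23)]^(1/0.75).
D = 3600 m.
1510^0.337 = 11.78
16400^0.46 = 86.86
1.8^-0.23 = 0.8735
Denominator = 0.121 × 11.78 × 86.86 × 0.8735 = 108.1
D / 108.1 = 3600 / 108.1 = 33.30
d = 33.30^(1/0.75) = 33.30^1.3333 = 107.1 m

d ≈ 107 m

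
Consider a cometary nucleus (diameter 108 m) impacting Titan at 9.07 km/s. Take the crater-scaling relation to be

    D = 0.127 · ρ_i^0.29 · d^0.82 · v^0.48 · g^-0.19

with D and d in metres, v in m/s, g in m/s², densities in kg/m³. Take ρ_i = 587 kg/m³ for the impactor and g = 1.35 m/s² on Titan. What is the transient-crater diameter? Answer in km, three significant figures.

In SI units: v = 9070 m/s.
ρ_i^0.29 = 587^0.29 = 6.352
d^0.82 = 108^0.82 = 46.50
v^0.48 = 9070^0.48 = 79.37
g^-0.19 = 1.35^-0.19 = 0.9446
D = 0.127 × 6.352 × 46.50 × 79.37 × 0.9446 = 2812 m
   = 2.812 km

D ≈ 2.81 km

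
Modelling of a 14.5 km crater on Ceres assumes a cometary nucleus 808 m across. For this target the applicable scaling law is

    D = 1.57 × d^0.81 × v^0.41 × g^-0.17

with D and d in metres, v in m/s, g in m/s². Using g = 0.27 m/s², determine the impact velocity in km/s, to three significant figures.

v ≈ 4.92 km/s

Rearranging for v: v = [D / (1.57 · 808^0.81 · 0.27^-0.17)]^(1/0.41).
D = 14500 m.
808^0.81 = 226.5
0.27^-0.17 = 1.249
Denominator = 1.57 × 226.5 × 1.249 = 444.2
D / 444.2 = 14500 / 444.2 = 32.64
v = 32.64^(1/0.41) = 32.64^2.439 = 4921 m/s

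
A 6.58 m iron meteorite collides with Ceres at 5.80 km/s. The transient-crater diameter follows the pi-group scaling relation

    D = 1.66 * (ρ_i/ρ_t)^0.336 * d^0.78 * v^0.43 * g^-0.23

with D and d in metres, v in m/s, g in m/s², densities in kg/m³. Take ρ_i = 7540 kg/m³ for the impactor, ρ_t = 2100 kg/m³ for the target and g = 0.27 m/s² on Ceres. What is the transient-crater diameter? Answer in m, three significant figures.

D ≈ 622 m

In SI units: v = 5800 m/s.
(ρ_i/ρ_t)^0.336 = (7540/2100)^0.336 = 1.536
d^0.78 = 6.58^0.78 = 4.347
v^0.43 = 5800^0.43 = 41.52
g^-0.23 = 0.27^-0.23 = 1.351
D = 1.66 × 1.536 × 4.347 × 41.52 × 1.351 = 621.7 m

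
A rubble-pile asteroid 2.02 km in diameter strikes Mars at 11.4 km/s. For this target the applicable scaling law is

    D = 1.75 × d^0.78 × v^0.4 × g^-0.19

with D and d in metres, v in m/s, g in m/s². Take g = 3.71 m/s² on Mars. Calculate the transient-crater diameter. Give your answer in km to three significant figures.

In SI units: d = 2020 m, v = 11400 m/s.
d^0.78 = 2020^0.78 = 378.6
v^0.4 = 11400^0.4 = 41.95
g^-0.19 = 3.71^-0.19 = 0.7795
D = 1.75 × 378.6 × 41.95 × 0.7795 = 21665 m
   = 21.67 km

D ≈ 21.7 km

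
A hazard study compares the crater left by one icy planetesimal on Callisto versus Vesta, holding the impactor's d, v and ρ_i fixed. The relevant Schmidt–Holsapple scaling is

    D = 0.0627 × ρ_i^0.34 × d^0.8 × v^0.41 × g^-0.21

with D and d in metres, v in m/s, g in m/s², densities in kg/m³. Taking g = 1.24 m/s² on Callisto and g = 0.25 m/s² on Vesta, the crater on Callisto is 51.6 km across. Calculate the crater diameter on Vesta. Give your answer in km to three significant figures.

All impactor-dependent factors cancel in the ratio, leaving D_Vesta/D_Callisto = (g_Vesta/g_Callisto)^-0.21.
(0.25/1.24)^-0.21 = 0.2016^-0.21 = 1.400
D_Vesta = 1.400 × 51.6 km = 72.2 km

D ≈ 72.2 km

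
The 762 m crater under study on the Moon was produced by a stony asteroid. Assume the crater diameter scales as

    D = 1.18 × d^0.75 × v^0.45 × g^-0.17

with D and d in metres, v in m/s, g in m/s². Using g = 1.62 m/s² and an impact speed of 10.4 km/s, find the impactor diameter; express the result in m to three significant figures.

Rearranging for d: d = [D / (1.18 · 10400^0.45 · 1.62^-0.17)]^(1/0.75).
10400^0.45 = 64.22
1.62^-0.17 = 0.9213
Denominator = 1.18 × 64.22 × 0.9213 = 69.82
D / 69.82 = 762 / 69.82 = 10.91
d = 10.91^(1/0.75) = 10.91^1.3333 = 24.20 m

d ≈ 24.2 m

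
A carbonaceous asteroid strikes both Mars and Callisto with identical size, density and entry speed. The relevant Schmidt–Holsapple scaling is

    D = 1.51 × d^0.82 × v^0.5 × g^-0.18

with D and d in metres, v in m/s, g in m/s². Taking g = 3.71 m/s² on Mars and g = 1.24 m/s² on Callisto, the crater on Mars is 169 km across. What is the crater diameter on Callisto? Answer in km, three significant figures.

All impactor-dependent factors cancel in the ratio, leaving D_Callisto/D_Mars = (g_Callisto/g_Mars)^-0.18.
(1.24/3.71)^-0.18 = 0.3342^-0.18 = 1.218
D_Callisto = 1.218 × 169 km = 206 km

D ≈ 206 km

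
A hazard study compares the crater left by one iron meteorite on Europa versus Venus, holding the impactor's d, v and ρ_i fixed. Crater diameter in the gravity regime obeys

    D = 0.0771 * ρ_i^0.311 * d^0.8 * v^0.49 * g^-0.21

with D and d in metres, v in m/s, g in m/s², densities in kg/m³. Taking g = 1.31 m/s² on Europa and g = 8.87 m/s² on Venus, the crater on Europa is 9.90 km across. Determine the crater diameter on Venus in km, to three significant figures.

D ≈ 6.63 km

All impactor-dependent factors cancel in the ratio, leaving D_Venus/D_Europa = (g_Venus/g_Europa)^-0.21.
(8.87/1.31)^-0.21 = 6.771^-0.21 = 0.6692
D_Venus = 0.6692 × 9.90 km = 6.63 km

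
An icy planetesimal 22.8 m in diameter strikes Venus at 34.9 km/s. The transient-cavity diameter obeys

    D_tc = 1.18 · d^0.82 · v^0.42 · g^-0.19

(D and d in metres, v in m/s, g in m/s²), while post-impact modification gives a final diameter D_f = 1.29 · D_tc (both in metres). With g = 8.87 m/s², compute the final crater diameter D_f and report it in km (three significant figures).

v = 34900 m/s.
d^0.82 = 22.8^0.82 = 12.99
v^0.42 = 34900^0.42 = 80.91
g^-0.19 = 8.87^-0.19 = 0.6605
D_tc = 1.18 × 12.99 × 80.91 × 0.6605 = 819.2 m
D_f = 1.29 × 819.2 = 1057 m
     = 1.057 km

D_f ≈ 1.06 km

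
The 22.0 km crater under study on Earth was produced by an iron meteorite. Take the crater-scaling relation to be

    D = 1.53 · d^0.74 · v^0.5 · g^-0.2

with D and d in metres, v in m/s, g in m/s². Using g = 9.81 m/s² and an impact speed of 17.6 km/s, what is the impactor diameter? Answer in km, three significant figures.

d ≈ 1.04 km

Rearranging for d: d = [D / (1.53 · 17600^0.5 · 9.81^-0.2)]^(1/0.74).
D = 22000 m.
17600^0.5 = 132.7
9.81^-0.2 = 0.6334
Denominator = 1.53 × 132.7 × 0.6334 = 128.6
D / 128.6 = 22000 / 128.6 = 171.1
d = 171.1^(1/0.74) = 171.1^1.3514 = 1042 m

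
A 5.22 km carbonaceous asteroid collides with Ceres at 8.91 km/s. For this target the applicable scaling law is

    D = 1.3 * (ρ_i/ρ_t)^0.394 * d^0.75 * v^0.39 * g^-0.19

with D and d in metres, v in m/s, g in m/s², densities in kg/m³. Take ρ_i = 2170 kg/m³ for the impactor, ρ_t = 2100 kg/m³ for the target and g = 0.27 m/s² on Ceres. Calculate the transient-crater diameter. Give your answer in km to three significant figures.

D ≈ 36.0 km

In SI units: d = 5220 m, v = 8910 m/s.
(ρ_i/ρ_t)^0.394 = (2170/2100)^0.394 = 1.013
d^0.75 = 5220^0.75 = 614.1
v^0.39 = 8910^0.39 = 34.71
g^-0.19 = 0.27^-0.19 = 1.282
D = 1.3 × 1.013 × 614.1 × 34.71 × 1.282 = 35986 m
   = 35.99 km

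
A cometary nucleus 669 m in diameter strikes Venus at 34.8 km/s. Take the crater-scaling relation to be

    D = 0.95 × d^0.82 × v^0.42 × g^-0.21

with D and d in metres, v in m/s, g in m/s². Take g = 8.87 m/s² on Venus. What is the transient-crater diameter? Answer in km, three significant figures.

In SI units: v = 34800 m/s.
d^0.82 = 669^0.82 = 207.4
v^0.42 = 34800^0.42 = 80.81
g^-0.21 = 8.87^-0.21 = 0.6323
D = 0.95 × 207.4 × 80.81 × 0.6323 = 10067 m
   = 10.07 km

D ≈ 10.1 km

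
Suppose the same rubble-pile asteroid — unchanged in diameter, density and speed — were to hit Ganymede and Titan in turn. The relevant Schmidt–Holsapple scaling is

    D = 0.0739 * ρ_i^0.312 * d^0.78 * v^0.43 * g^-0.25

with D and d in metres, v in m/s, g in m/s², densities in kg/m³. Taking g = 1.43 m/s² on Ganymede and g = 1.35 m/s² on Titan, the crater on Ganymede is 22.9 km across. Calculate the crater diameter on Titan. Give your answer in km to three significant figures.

D ≈ 23.2 km

All impactor-dependent factors cancel in the ratio, leaving D_Titan/D_Ganymede = (g_Titan/g_Ganymede)^-0.25.
(1.35/1.43)^-0.25 = 0.9441^-0.25 = 1.014
D_Titan = 1.014 × 22.9 km = 23.2 km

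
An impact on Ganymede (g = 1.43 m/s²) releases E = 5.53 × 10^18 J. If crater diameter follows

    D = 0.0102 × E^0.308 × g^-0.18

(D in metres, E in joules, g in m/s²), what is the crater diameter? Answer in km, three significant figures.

E^0.308 = (5.53 × 10^18)^0.308 = 5.926 × 10^5
g^-0.18 = 1.43^-0.18 = 0.9376
D = 0.0102 × 5.926 × 10^5 × 0.9376 = 5667 m
   = 5.667 km

D ≈ 5.67 km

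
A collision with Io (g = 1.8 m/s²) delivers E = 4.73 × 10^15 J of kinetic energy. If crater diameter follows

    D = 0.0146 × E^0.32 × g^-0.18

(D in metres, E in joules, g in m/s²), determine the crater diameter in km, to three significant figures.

E^0.32 = (4.73 × 10^15)^0.32 = 1.037 × 10^5
g^-0.18 = 1.8^-0.18 = 0.8996
D = 0.0146 × 1.037 × 10^5 × 0.8996 = 1362 m
   = 1.362 km

D ≈ 1.36 km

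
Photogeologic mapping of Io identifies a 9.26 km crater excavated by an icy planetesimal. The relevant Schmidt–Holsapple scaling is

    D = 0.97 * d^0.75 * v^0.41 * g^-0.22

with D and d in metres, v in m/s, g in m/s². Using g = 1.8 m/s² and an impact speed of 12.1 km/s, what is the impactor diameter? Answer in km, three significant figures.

d ≈ 1.41 km

Rearranging for d: d = [D / (0.97 · 12100^0.41 · 1.8^-0.22)]^(1/0.75).
D = 9260 m.
12100^0.41 = 47.20
1.8^-0.22 = 0.8787
Denominator = 0.97 × 47.20 × 0.8787 = 40.23
D / 40.23 = 9260 / 40.23 = 230.2
d = 230.2^(1/0.75) = 230.2^1.3333 = 1411 m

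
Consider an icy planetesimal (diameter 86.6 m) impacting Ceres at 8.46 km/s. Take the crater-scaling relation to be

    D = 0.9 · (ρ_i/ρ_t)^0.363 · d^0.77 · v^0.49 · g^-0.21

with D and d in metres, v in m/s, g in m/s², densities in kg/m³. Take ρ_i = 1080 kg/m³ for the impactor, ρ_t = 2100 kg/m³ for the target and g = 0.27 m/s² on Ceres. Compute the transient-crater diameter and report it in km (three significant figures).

In SI units: v = 8460 m/s.
(ρ_i/ρ_t)^0.363 = (1080/2100)^0.363 = 0.7855
d^0.77 = 86.6^0.77 = 31.04
v^0.49 = 8460^0.49 = 84.03
g^-0.21 = 0.27^-0.21 = 1.316
D = 0.9 × 0.7855 × 31.04 × 84.03 × 1.316 = 2427 m
   = 2.427 km

D ≈ 2.43 km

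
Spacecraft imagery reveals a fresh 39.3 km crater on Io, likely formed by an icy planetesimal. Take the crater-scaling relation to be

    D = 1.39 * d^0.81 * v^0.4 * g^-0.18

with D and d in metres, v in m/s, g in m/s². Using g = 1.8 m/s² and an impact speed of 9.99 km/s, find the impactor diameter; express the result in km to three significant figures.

Rearranging for d: d = [D / (1.39 · 9990^0.4 · 1.8^-0.18)]^(1/0.81).
D = 39300 m.
9990^0.4 = 39.79
1.8^-0.18 = 0.8996
Denominator = 1.39 × 39.79 × 0.8996 = 49.76
D / 49.76 = 39300 / 49.76 = 789.8
d = 789.8^(1/0.81) = 789.8^1.2346 = 3778 m

d ≈ 3.78 km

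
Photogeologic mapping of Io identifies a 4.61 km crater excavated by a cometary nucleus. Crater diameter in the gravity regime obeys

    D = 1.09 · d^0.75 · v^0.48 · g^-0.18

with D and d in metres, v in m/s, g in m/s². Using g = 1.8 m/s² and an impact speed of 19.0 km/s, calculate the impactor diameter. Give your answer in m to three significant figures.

d ≈ 144 m

Rearranging for d: d = [D / (1.09 · 19000^0.48 · 1.8^-0.18)]^(1/0.75).
D = 4610 m.
19000^0.48 = 113.2
1.8^-0.18 = 0.8996
Denominator = 1.09 × 113.2 × 0.8996 = 111.0
D / 111.0 = 4610 / 111.0 = 41.53
d = 41.53^(1/0.75) = 41.53^1.3333 = 143.8 m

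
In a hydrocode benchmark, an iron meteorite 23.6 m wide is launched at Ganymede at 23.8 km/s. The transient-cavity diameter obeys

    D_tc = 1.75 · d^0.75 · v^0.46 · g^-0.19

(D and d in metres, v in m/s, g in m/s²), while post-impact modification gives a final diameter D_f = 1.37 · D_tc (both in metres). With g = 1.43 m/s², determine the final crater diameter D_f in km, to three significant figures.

v = 23800 m/s.
d^0.75 = 23.6^0.75 = 10.71
v^0.46 = 23800^0.46 = 103.1
g^-0.19 = 1.43^-0.19 = 0.9343
D_tc = 1.75 × 10.71 × 103.1 × 0.9343 = 1805 m
D_f = 1.37 × 1805 = 2473 m
     = 2.473 km

D_f ≈ 2.47 km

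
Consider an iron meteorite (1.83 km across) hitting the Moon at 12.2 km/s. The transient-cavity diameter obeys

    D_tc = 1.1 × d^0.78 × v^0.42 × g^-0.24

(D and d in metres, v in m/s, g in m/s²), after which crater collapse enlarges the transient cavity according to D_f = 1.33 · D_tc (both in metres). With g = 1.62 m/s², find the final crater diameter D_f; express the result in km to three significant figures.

In SI: d = 1830 m, v = 12200 m/s.
d^0.78 = 1830^0.78 = 350.5
v^0.42 = 12200^0.42 = 52.03
g^-0.24 = 1.62^-0.24 = 0.8907
D_tc = 1.1 × 350.5 × 52.03 × 0.8907 = 17870 m
D_f = 1.33 × 17870 = 23767 m
     = 23.77 km

D_f ≈ 23.8 km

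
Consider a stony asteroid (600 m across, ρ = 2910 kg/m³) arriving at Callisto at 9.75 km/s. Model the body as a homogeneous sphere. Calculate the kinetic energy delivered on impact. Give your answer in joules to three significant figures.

v = 9750 m/s.
Mass m = (π/6) ρ d³ = (π/6) × 2910 × (600)³ = 3.291 × 10^11 kg
E = ½ m v² = 0.5 × 3.291 × 10^11 × (9750)² = 1.564 × 10^19 J

E ≈ 1.56 × 10^19 J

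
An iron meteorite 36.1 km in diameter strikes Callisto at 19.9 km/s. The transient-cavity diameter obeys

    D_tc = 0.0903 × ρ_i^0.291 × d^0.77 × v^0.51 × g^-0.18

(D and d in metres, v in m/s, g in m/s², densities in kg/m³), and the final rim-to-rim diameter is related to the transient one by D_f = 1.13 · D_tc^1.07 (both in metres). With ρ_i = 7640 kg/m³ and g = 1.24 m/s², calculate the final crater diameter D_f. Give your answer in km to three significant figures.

In SI: d = 36100 m, v = 19900 m/s.
ρ_i^0.291 = 7640^0.291 = 13.49
d^0.77 = 36100^0.77 = 3231
v^0.51 = 19900^0.51 = 155.7
g^-0.18 = 1.24^-0.18 = 0.9620
D_tc = 0.0903 × 13.49 × 3231 × 155.7 × 0.9620 = 5.895 × 10^5 m
D_f = 1.13 × (5.895 × 10^5)^1.07 = 1.688 × 10^6 m
     = 1688 km

D_f ≈ 1690 km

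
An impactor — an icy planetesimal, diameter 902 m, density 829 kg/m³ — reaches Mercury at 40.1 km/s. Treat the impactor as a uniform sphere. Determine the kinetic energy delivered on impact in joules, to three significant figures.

E ≈ 2.56 × 10^20 J

v = 40100 m/s.
Mass m = (π/6) ρ d³ = (π/6) × 829 × (902)³ = 3.185 × 10^11 kg
E = ½ m v² = 0.5 × 3.185 × 10^11 × (40100)² = 2.561 × 10^20 J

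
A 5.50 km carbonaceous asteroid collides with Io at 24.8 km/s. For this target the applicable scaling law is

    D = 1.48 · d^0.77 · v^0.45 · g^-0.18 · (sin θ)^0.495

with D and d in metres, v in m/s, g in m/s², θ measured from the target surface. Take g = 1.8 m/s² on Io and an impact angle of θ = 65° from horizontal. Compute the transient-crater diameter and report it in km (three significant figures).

D ≈ 91.4 km

In SI units: d = 5500 m, v = 24800 m/s.
d^0.77 = 5500^0.77 = 758.7
v^0.45 = 24800^0.45 = 94.95
g^-0.18 = 1.8^-0.18 = 0.8996
(sin 65°)^0.495 = 0.9063^0.495 = 0.9525
D = 1.48 × 758.7 × 94.95 × 0.8996 × 0.9525 = 91357 m
   = 91.36 km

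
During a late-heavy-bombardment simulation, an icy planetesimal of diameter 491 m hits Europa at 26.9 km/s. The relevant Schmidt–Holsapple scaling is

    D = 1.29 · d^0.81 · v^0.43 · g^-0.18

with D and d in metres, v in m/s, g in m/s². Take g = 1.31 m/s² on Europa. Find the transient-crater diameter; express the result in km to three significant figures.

D ≈ 14.9 km

In SI units: v = 26900 m/s.
d^0.81 = 491^0.81 = 151.3
v^0.43 = 26900^0.43 = 80.31
g^-0.18 = 1.31^-0.18 = 0.9526
D = 1.29 × 151.3 × 80.31 × 0.9526 = 14932 m
   = 14.93 km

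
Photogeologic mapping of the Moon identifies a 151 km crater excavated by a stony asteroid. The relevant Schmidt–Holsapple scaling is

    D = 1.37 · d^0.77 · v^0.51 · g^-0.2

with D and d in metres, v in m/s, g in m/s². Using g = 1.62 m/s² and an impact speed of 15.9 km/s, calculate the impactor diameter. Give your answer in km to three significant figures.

d ≈ 6.61 km

Rearranging for d: d = [D / (1.37 · 15900^0.51 · 1.62^-0.2)]^(1/0.77).
D = 151000 m.
15900^0.51 = 138.9
1.62^-0.2 = 0.9080
Denominator = 1.37 × 138.9 × 0.9080 = 172.8
D / 172.8 = 151000 / 172.8 = 873.8
d = 873.8^(1/0.77) = 873.8^1.2987 = 6607 m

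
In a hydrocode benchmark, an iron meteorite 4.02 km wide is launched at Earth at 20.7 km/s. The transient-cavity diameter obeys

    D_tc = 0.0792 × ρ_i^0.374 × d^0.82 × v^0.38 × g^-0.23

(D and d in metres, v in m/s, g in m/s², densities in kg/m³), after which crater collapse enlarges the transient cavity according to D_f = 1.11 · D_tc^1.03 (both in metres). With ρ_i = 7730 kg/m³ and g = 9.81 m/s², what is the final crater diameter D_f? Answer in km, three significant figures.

D_f ≈ 80.8 km

In SI: d = 4020 m, v = 20700 m/s.
ρ_i^0.374 = 7730^0.374 = 28.46
d^0.82 = 4020^0.82 = 902.5
v^0.38 = 20700^0.38 = 43.66
g^-0.23 = 9.81^-0.23 = 0.5914
D_tc = 0.0792 × 28.46 × 902.5 × 43.66 × 0.5914 = 52530 m
D_f = 1.11 × (52530)^1.03 = 80787 m
     = 80.79 km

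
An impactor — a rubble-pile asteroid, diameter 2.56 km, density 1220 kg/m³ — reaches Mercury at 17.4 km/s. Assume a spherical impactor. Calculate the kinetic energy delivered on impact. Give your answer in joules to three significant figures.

E ≈ 1.62 × 10^21 J

d = 2560 m; v = 17400 m/s.
Mass m = (π/6) ρ d³ = (π/6) × 1220 × (2560)³ = 1.072 × 10^13 kg
E = ½ m v² = 0.5 × 1.072 × 10^13 × (17400)² = 1.623 × 10^21 J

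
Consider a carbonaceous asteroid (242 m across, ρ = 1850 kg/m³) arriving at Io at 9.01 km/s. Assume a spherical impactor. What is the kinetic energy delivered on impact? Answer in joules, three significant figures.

v = 9010 m/s.
Mass m = (π/6) ρ d³ = (π/6) × 1850 × (242)³ = 1.373 × 10^10 kg
E = ½ m v² = 0.5 × 1.373 × 10^10 × (9010)² = 5.573 × 10^17 J

E ≈ 5.57 × 10^17 J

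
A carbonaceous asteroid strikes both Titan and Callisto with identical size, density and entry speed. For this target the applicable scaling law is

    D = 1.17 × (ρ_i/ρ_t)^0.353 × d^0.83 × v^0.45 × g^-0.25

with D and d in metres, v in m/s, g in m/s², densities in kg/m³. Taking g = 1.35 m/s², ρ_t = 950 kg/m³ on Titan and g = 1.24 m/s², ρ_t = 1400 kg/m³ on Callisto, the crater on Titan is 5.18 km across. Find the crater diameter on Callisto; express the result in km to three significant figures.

D ≈ 4.61 km

The impactor-only factors (d, v, ρ_i) cancel in the ratio, leaving D_Callisto/D_Titan = (g_Callisto/g_Titan)^-0.25 · (ρ_t,Titan/ρ_t,Callisto)^0.353.
(1.24/1.35)^-0.25 = 0.9185^-0.25 = 1.021
(950/1400)^0.353 = 0.6786^0.353 = 0.8721
Ratio = 1.021 × 0.8721 = 0.8904
D_Callisto = 0.8904 × 5.18 km = 4.61 km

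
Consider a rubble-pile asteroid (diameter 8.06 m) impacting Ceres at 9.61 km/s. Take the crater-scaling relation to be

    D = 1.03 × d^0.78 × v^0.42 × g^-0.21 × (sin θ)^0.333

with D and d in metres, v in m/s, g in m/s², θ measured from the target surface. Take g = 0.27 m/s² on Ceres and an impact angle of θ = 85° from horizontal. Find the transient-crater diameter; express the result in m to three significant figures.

D ≈ 325 m

In SI units: v = 9610 m/s.
d^0.78 = 8.06^0.78 = 5.093
v^0.42 = 9610^0.42 = 47.07
g^-0.21 = 0.27^-0.21 = 1.316
(sin 85°)^0.333 = 0.9962^0.333 = 0.9987
D = 1.03 × 5.093 × 47.07 × 1.316 × 0.9987 = 324.5 m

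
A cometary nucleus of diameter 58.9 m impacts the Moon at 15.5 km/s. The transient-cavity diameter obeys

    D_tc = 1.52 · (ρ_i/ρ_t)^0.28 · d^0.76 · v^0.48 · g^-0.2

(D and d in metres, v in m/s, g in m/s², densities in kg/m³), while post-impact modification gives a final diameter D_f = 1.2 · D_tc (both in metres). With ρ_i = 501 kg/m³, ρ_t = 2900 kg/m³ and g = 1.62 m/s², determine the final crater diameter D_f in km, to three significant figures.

v = 15500 m/s.
(ρ_i/ρ_t)^0.28 = (501/2900)^0.28 = 0.6116
d^0.76 = 58.9^0.76 = 22.15
v^0.48 = 15500^0.48 = 102.7
g^-0.2 = 1.62^-0.2 = 0.9080
D_tc = 1.52 × 0.6116 × 22.15 × 102.7 × 0.9080 = 1920 m
D_f = 1.2 × 1920 = 2304 m
     = 2.304 km

D_f ≈ 2.30 km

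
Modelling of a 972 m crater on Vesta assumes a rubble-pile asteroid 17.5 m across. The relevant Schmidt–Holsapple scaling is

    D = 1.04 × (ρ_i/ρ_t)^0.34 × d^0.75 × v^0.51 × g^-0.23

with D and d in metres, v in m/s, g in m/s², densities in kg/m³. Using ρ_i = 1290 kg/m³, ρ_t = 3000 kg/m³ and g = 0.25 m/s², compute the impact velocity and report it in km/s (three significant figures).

Rearranging for v: v = [D / (1.04 · (1290/3000)^0.34 · 17.5^0.75 · 0.25^-0.23)]^(1/0.51).
(1290/3000)^0.34 = 0.7505
17.5^0.75 = 8.556
0.25^-0.23 = 1.376
Denominator = 1.04 × 0.7505 × 8.556 × 1.376 = 9.189
D / 9.189 = 972 / 9.189 = 105.8
v = 105.8^(1/0.51) = 105.8^1.9608 = 9324 m/s

v ≈ 9.32 km/s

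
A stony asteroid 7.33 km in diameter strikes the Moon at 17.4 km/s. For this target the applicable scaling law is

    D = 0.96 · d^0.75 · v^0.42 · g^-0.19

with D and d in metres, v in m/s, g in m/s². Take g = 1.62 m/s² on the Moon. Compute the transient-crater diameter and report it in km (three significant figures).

In SI units: d = 7330 m, v = 17400 m/s.
d^0.75 = 7330^0.75 = 792.2
v^0.42 = 17400^0.42 = 60.40
g^-0.19 = 1.62^-0.19 = 0.9124
D = 0.96 × 792.2 × 60.40 × 0.9124 = 41911 m
   = 41.91 km

D ≈ 41.9 km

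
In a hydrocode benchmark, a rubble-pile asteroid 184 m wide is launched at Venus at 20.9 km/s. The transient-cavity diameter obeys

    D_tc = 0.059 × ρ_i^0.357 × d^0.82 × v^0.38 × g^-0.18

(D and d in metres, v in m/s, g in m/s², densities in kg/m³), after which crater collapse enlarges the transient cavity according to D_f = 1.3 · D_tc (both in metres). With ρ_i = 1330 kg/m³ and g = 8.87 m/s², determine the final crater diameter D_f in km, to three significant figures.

D_f ≈ 2.13 km

v = 20900 m/s.
ρ_i^0.357 = 1330^0.357 = 13.04
d^0.82 = 184^0.82 = 71.97
v^0.38 = 20900^0.38 = 43.82
g^-0.18 = 8.87^-0.18 = 0.6751
D_tc = 0.059 × 13.04 × 71.97 × 43.82 × 0.6751 = 1638 m
D_f = 1.3 × 1638 = 2129 m
     = 2.129 km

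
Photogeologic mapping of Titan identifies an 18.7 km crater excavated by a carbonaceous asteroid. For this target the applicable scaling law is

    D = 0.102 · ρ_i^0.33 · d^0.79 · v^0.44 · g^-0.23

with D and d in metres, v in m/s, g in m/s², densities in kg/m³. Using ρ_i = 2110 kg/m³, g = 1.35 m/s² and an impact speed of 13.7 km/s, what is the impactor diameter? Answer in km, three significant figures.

d ≈ 1.02 km

Rearranging for d: d = [D / (0.102 · 2110^0.33 · 13700^0.44 · 1.35^-0.23)]^(1/0.79).
D = 18700 m.
2110^0.33 = 12.50
13700^0.44 = 66.09
1.35^-0.23 = 0.9333
Denominator = 0.102 × 12.50 × 66.09 × 0.9333 = 78.64
D / 78.64 = 18700 / 78.64 = 237.8
d = 237.8^(1/0.79) = 237.8^1.2658 = 1018 m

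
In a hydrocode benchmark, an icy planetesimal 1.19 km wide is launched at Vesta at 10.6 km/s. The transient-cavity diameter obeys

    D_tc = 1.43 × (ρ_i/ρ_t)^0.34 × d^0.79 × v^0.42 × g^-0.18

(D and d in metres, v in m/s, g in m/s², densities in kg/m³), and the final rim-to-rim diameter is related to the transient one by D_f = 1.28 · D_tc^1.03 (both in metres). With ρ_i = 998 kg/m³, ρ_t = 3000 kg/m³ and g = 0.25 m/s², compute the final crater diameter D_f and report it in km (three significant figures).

D_f ≈ 28.5 km

In SI: d = 1190 m, v = 10600 m/s.
(ρ_i/ρ_t)^0.34 = (998/3000)^0.34 = 0.6878
d^0.79 = 1190^0.79 = 269.0
v^0.42 = 10600^0.42 = 49.05
g^-0.18 = 0.25^-0.18 = 1.283
D_tc = 1.43 × 0.6878 × 269.0 × 49.05 × 1.283 = 16650 m
D_f = 1.28 × (16650)^1.03 = 28528 m
     = 28.53 km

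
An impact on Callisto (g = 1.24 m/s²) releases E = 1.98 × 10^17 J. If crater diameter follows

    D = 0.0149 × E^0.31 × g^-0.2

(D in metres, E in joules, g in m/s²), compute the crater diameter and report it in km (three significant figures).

E^0.31 = (1.98 × 10^17)^0.31 = 2.301 × 10^5
g^-0.2 = 1.24^-0.2 = 0.9579
D = 0.0149 × 2.301 × 10^5 × 0.9579 = 3284 m
   = 3.284 km

D ≈ 3.28 km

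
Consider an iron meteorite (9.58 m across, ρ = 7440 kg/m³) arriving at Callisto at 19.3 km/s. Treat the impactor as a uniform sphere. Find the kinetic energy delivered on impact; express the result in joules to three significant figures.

v = 19300 m/s.
Mass m = (π/6) ρ d³ = (π/6) × 7440 × (9.58)³ = 3.425 × 10^6 kg
E = ½ m v² = 0.5 × 3.425 × 10^6 × (19300)² = 6.379 × 10^14 J

E ≈ 6.38 × 10^14 J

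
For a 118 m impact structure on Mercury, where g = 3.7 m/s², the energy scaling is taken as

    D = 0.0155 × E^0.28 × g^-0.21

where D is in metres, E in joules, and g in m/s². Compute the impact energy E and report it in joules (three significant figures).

E ≈ 1.94 × 10^14 J

Rearranging: E = [D / (0.0155 · g^-0.21)]^(1/0.28).
g^-0.21 = 3.7^-0.21 = 0.7598
D / (0.0155 × 0.7598) = 118 / (0.01178) = 1.002 × 10^4
E = (1.002 × 10^4)^3.5714 = 1.944 × 10^14 J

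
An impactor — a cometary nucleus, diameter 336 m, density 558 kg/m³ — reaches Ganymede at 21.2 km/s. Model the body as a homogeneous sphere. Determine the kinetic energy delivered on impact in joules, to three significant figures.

v = 21200 m/s.
Mass m = (π/6) ρ d³ = (π/6) × 558 × (336)³ = 1.108 × 10^10 kg
E = ½ m v² = 0.5 × 1.108 × 10^10 × (21200)² = 2.490 × 10^18 J

E ≈ 2.49 × 10^18 J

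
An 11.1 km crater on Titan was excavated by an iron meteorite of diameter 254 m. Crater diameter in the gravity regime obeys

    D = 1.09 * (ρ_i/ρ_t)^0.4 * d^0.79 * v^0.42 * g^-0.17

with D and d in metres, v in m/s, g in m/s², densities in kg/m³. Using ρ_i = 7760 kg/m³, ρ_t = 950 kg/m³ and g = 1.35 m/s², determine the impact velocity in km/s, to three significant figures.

Rearranging for v: v = [D / (1.09 · (7760/950)^0.4 · 254^0.79 · 1.35^-0.17)]^(1/0.42).
D = 11100 m.
(7760/950)^0.4 = 2.317
254^0.79 = 79.40
1.35^-0.17 = 0.9503
Denominator = 1.09 × 2.317 × 79.40 × 0.9503 = 190.6
D / 190.6 = 11100 / 190.6 = 58.24
v = 58.24^(1/0.42) = 58.24^2.381 = 15959 m/s

v ≈ 16.0 km/s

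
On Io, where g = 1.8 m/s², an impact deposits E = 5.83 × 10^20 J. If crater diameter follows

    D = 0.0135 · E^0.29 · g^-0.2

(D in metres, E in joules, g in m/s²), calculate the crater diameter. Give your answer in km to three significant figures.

E^0.29 = (5.83 × 10^20)^0.29 = 1.052 × 10^6
g^-0.2 = 1.8^-0.2 = 0.8891
D = 0.0135 × 1.052 × 10^6 × 0.8891 = 12627 m
   = 12.63 km

D ≈ 12.6 km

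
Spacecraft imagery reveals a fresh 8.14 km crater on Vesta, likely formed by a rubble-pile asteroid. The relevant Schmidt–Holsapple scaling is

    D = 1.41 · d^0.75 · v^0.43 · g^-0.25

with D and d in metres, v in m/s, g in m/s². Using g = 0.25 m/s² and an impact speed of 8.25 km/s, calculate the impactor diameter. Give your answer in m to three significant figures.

d ≈ 371 m

Rearranging for d: d = [D / (1.41 · 8250^0.43 · 0.25^-0.25)]^(1/0.75).
D = 8140 m.
8250^0.43 = 48.31
0.25^-0.25 = 1.414
Denominator = 1.41 × 48.31 × 1.414 = 96.32
D / 96.32 = 8140 / 96.32 = 84.51
d = 84.51^(1/0.75) = 84.51^1.3333 = 370.8 m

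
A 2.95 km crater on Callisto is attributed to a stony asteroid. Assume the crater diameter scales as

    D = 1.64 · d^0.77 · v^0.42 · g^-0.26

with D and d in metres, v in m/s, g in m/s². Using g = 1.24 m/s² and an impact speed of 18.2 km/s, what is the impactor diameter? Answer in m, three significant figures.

d ≈ 86.1 m

Rearranging for d: d = [D / (1.64 · 18200^0.42 · 1.24^-0.26)]^(1/0.77).
D = 2950 m.
18200^0.42 = 61.55
1.24^-0.26 = 0.9456
Denominator = 1.64 × 61.55 × 0.9456 = 95.45
D / 95.45 = 2950 / 95.45 = 30.91
d = 30.91^(1/0.77) = 30.91^1.2987 = 86.14 m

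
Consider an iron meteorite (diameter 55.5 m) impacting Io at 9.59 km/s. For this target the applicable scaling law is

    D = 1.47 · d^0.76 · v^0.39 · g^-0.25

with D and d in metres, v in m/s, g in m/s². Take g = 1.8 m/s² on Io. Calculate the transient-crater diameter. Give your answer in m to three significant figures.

D ≈ 960 m

In SI units: v = 9590 m/s.
d^0.76 = 55.5^0.76 = 21.17
v^0.39 = 9590^0.39 = 35.72
g^-0.25 = 1.8^-0.25 = 0.8633
D = 1.47 × 21.17 × 35.72 × 0.8633 = 959.6 m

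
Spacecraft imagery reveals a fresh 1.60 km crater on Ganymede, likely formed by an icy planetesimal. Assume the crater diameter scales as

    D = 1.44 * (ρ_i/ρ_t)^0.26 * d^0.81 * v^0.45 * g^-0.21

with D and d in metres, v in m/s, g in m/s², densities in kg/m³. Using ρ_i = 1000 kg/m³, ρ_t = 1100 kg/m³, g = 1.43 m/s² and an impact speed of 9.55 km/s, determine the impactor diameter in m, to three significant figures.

d ≈ 40.1 m

Rearranging for d: d = [D / (1.44 · (1000/1100)^0.26 · 9550^0.45 · 1.43^-0.21)]^(1/0.81).
D = 1600 m.
(1000/1100)^0.26 = 0.9755
9550^0.45 = 61.80
1.43^-0.21 = 0.9276
Denominator = 1.44 × 0.9755 × 61.80 × 0.9276 = 80.53
D / 80.53 = 1600 / 80.53 = 19.87
d = 19.87^(1/0.81) = 19.87^1.2346 = 40.06 m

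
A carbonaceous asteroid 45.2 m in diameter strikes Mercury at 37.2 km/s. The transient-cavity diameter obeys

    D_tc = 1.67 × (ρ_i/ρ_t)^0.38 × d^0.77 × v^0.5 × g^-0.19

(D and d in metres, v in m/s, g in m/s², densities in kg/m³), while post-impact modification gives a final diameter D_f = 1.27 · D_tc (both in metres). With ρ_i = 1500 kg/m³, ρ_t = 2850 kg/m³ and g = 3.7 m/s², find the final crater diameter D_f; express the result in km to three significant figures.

D_f ≈ 4.70 km

v = 37200 m/s.
(ρ_i/ρ_t)^0.38 = (1500/2850)^0.38 = 0.7836
d^0.77 = 45.2^0.77 = 18.81
v^0.5 = 37200^0.5 = 192.9
g^-0.19 = 3.7^-0.19 = 0.7799
D_tc = 1.67 × 0.7836 × 18.81 × 192.9 × 0.7799 = 3703 m
D_f = 1.27 × 3703 = 4703 m
     = 4.703 km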